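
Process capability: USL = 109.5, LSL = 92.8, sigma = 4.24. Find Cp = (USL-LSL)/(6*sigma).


Cp = (USL - LSL) / (6 * sigma)
= (109.5 - 92.8) / (6 * 4.24)
= 16.7000 / 25.4400
= 0.6564

0.6564


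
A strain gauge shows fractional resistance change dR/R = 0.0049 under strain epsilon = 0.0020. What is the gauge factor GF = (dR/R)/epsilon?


GF = (dR/R) / epsilon
= 0.0049 / 0.0020
= 2.4500

2.4500


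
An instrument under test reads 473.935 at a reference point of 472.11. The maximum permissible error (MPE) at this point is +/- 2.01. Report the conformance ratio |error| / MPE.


e = indication - reference = 473.935 - 472.11 = 1.8250
|e| = 1.8250
ratio = |e| / MPE = 1.8250 / 2.01
ratio = 0.9080

0.9080


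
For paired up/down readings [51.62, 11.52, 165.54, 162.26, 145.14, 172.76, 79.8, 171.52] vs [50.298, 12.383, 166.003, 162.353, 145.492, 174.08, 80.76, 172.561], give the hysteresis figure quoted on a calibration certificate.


|51.62 - 50.298| = 1.3220
|11.52 - 12.383| = 0.8630
|165.54 - 166.003| = 0.4630
|162.26 - 162.353| = 0.0930
|145.14 - 145.492| = 0.3520
|172.76 - 174.08| = 1.3200
|79.8 - 80.76| = 0.9600
|171.52 - 172.561| = 1.0410
hysteresis = max(diffs) = 1.3220

1.3220


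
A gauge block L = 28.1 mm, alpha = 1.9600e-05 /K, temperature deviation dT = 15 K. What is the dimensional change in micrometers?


dL = L * alpha * dT
= 28.1 * 1.9600e-05 * 15
= 0.0082614 mm
dL_um = 0.0082614 * 1000 = 8.2614 um

8.2614


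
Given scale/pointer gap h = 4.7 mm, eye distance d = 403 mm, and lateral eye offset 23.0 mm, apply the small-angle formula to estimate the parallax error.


error = h * offset / d
= 4.7 * 23.0 / 403
= 0.2682

0.2682


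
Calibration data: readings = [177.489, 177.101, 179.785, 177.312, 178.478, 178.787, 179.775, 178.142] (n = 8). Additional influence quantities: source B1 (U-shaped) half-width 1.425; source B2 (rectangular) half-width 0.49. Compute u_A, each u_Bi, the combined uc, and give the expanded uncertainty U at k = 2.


mean = (177.489 + 177.101 + 179.785 + 177.312 + 178.478 + 178.787 + 179.775 + 178.142) / 8 = 178.358625
s = sqrt(sum((x - mean)^2)/(n-1)) = 1.0500774
u_A = s / sqrt(n) = 1.0500774 / sqrt(8) = 0.37125843
u_B1 = 1.425 / sqrt(2) = 1.0076272
u_B2 = 0.49 / sqrt(3) = 0.28290163
uc = sqrt(0.37125843^2 + 1.0076272^2 + 0.28290163^2) = 1.1104858
U = k * uc = 2 * 1.1104858
U = 2.2210

2.2210


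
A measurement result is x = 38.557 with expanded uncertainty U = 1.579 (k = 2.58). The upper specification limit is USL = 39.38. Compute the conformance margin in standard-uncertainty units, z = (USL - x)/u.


u = U / k = 1.579 / 2.58 = 0.6120155
margin = |USL - x| = |39.38 - 38.557| = 0.823
z = margin / u = 0.823 / 0.6120155
z = 1.3447

1.3447


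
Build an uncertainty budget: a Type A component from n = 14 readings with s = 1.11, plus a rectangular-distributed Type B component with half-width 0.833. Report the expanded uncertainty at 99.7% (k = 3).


u_A = s / sqrt(n) = 1.11 / sqrt(14) = 0.29665998
u_B = half_width / sqrt(3) = 0.833 / sqrt(3) = 0.48093277
uc = sqrt(u_A^2 + u_B^2) = sqrt(0.29665998^2 + 0.48093277^2) = 0.56506944
U = k * uc = 3 * 0.56506944
U = 1.6952

1.6952


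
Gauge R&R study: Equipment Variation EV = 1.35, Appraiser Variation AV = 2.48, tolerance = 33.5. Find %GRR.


GRR = sqrt(EV^2 + AV^2) = sqrt(1.35^2 + 2.48^2) = 2.8236324
%GRR = GRR / tol * 100 = 2.8236324 / 33.5 * 100
%GRR = 8.4288

8.4288


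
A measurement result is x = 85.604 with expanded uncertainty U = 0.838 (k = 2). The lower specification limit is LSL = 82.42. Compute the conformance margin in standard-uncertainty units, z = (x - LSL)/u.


u = U / k = 0.838 / 2 = 0.419
margin = |LSL - x| = |82.42 - 85.604| = 3.184
z = margin / u = 3.184 / 0.419
z = 7.5990

7.5990


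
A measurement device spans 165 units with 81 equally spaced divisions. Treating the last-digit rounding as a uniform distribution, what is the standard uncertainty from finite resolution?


resolution = range / divisions
resolution = 165 / 81 = 2.037037
u_res = resolution / (2*sqrt(3))
u_res = 2.037037 / 3.4641016
u_res = 0.5880

0.5880


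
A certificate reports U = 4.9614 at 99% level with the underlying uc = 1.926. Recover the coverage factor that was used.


k = U / uc
k = 4.9614 / 1.926
k = 2.576

2.576


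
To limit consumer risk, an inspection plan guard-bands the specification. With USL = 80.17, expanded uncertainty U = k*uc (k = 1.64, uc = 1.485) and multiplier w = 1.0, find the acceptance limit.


U = k * uc = 1.64 * 1.485 = 2.4354
guard band g = w * U = 1.0 * 2.4354 = 2.4354
AL = USL - g = 80.17 - 2.4354
AL = 77.7346

77.7346


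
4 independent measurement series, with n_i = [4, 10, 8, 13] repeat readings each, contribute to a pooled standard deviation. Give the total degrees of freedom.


nu = sum_i (n_i - 1)
nu = ((4 - 1) + (10 - 1) + (8 - 1) + (13 - 1))
nu = 3 + 9 + 7 + 12
nu = 31

31


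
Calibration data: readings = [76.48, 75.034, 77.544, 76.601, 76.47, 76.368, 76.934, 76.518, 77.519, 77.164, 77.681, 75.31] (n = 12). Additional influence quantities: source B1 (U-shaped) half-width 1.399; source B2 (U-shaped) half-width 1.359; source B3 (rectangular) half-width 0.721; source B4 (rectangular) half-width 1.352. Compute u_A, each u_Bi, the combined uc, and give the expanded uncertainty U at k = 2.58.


mean = (76.48 + 75.034 + 77.544 + 76.601 + 76.47 + 76.368 + 76.934 + 76.518 + 77.519 + 77.164 + 77.681 + 75.31) / 12 = 76.63525
s = sqrt(sum((x - mean)^2)/(n-1)) = 0.82722451
u_A = s / sqrt(n) = 0.82722451 / sqrt(12) = 0.23879915
u_B1 = 1.399 / sqrt(2) = 0.98924239
u_B2 = 1.359 / sqrt(2) = 0.96095812
u_B3 = 0.721 / sqrt(3) = 0.41626954
u_B4 = 1.352 / sqrt(3) = 0.78057756
uc = sqrt(0.23879915^2 + 0.98924239^2 + 0.96095812^2 + 0.41626954^2 + 0.78057756^2) = 1.6557922
U = k * uc = 2.58 * 1.6557922
U = 4.2719

4.2719


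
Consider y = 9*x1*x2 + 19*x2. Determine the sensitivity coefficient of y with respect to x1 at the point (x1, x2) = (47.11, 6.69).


y = 9*x1*x2 + 19*x2
dy/dx1 = 9*x2
Evaluate at x2 = 6.69: c1 = 9 * 6.69
c1 = 60.2100

60.2100


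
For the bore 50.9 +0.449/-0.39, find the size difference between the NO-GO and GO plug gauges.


GO = nominal - lower_tol (smallest hole = maximum material condition)
GO = 50.9 - 0.39 = 50.51
NO-GO = nominal + upper_tol (largest hole = least material condition)
NO-GO = 50.9 + 0.449 = 51.349
spread = NO-GO - GO = 51.349 - 50.51 = 0.8390

0.8390


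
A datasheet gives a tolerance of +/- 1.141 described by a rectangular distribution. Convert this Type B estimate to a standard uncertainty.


u_B = half_width / sqrt(3)
u_B = 1.141 / 1.7320508
u_B = 0.6588

0.6588


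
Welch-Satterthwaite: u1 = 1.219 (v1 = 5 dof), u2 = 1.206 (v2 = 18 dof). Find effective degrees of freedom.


uc = sqrt(u1^2 + u2^2) = sqrt(1.219^2 + 1.206^2) = 1.7147586
v_eff = uc^4 / (u1^4/v1 + u2^4/v2)
= 1.7147586^4 / (1.219^4/5 + 1.206^4/18)
= 8.6459348 / 0.55913736
v_eff = 15.4630

15.4630


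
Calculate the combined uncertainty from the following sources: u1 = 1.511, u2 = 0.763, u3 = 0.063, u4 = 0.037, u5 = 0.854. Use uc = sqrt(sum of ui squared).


uc = sqrt(1.511^2 + 0.763^2 + 0.063^2 + 0.037^2 + 0.854^2)
uc = sqrt(3.599944)
uc = 1.8974

1.8974


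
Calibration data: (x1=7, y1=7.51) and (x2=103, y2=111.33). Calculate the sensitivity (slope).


slope = (y2 - y1) / (x2 - x1)
= (111.33 - 7.51) / (103 - 7)
= 103.8200 / 96
= 1.0815

1.0815


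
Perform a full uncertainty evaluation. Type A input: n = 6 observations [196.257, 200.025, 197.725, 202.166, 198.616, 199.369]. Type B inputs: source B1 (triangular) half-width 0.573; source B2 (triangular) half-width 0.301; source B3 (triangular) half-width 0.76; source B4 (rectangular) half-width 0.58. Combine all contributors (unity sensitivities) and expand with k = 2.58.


mean = (196.257 + 200.025 + 197.725 + 202.166 + 198.616 + 199.369) / 6 = 199.0263333
s = sqrt(sum((x - mean)^2)/(n-1)) = 2.0250092
u_A = s / sqrt(n) = 2.0250092 / sqrt(6) = 0.82670654
u_B1 = 0.573 / sqrt(6) = 0.23392627
u_B2 = 0.301 / sqrt(6) = 0.12288274
u_B3 = 0.76 / sqrt(6) = 0.3102687
u_B4 = 0.58 / sqrt(3) = 0.33486316
uc = sqrt(0.82670654^2 + 0.23392627^2 + 0.12288274^2 + 0.3102687^2 + 0.33486316^2) = 0.98064539
U = k * uc = 2.58 * 0.98064539
U = 2.5301

2.5301


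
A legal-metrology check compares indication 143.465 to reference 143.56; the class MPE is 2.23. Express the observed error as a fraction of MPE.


e = indication - reference = 143.465 - 143.56 = -0.0950
|e| = 0.0950
ratio = |e| / MPE = 0.0950 / 2.23
ratio = 0.0426

0.0426


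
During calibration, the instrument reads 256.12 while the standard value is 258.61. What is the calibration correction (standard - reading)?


Correction = standard - reading
= 258.61 - 256.12
= 2.4900

2.4900


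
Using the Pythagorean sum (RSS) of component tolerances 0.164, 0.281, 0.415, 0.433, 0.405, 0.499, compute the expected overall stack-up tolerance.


RSS = sqrt(0.164^2 + 0.281^2 + 0.415^2 + 0.433^2 + 0.405^2 + 0.499^2)
= sqrt(0.878597)
= 0.9373

0.9373


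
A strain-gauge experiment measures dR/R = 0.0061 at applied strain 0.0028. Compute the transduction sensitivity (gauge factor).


GF = (dR/R) / epsilon
= 0.0061 / 0.0028
= 2.1786

2.1786


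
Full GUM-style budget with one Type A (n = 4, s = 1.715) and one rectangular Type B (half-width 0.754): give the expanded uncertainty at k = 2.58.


u_A = s / sqrt(n) = 1.715 / sqrt(4) = 0.8575
u_B = half_width / sqrt(3) = 0.754 / sqrt(3) = 0.4353221
uc = sqrt(u_A^2 + u_B^2) = sqrt(0.8575^2 + 0.4353221^2) = 0.96167124
U = k * uc = 2.58 * 0.96167124
U = 2.4811

2.4811


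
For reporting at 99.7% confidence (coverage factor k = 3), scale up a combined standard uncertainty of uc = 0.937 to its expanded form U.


U = k * uc
U = 3 * 0.937
U = 2.8110

2.8110


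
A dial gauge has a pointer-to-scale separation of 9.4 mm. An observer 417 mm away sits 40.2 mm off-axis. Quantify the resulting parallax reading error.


error = h * offset / d
= 9.4 * 40.2 / 417
= 0.9062

0.9062


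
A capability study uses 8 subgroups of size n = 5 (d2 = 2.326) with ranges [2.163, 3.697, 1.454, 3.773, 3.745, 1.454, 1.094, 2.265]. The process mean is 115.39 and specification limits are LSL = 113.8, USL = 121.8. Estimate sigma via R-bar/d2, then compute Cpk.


R_bar = (2.163 + 3.697 + 1.454 + 3.773 + 3.745 + 1.454 + 1.094 + 2.265) / 8 = 2.455625
sigma = R_bar / d2 = 2.455625 / 2.326 = 1.0557287
Cp = (USL - LSL)/(6*sigma) = (121.8 - 113.8)/(6*1.0557287) = 1.2630
Cpu = (121.8 - 115.39)/(3*1.0557287) = 2.0239
Cpl = (115.39 - 113.8)/(3*1.0557287) = 0.5020
Cpk = min(Cpu, Cpl) = 0.5020

0.5020


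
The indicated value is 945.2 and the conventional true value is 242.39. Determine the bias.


Systematic error = measured - true
= 945.2 - 242.39
= 702.8100

702.8100


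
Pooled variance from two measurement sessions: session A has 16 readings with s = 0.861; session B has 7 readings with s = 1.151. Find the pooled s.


s_p = sqrt(((n1-1)*s1^2 + (n2-1)*s2^2) / (n1+n2-2))
numerator = (16-1)*0.861^2 + (7-1)*1.151^2 = 11.119815 + 7.948806 = 19.068621
denominator = 16 + 7 - 2 = 21
s_p^2 = 19.068621 / 21 = 0.90802957
s_p = sqrt(0.90802957) = 0.9529

0.9529


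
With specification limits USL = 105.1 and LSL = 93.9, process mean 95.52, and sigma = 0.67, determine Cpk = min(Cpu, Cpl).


Cpu = (USL - mean) / (3*sigma) = (105.1 - 95.52) / (3*0.67) = 4.7662
Cpl = (mean - LSL) / (3*sigma) = (95.52 - 93.9) / (3*0.67) = 0.8060
Cpk = min(Cpu, Cpl) = 0.8060

0.8060


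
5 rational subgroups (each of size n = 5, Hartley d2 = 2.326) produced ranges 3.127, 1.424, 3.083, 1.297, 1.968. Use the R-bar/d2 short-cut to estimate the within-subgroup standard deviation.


R_bar = (3.127 + 1.424 + 3.083 + 1.297 + 1.968) / 5
R_bar = 10.899 / 5 = 2.1798
sigma_hat = R_bar / d2 = 2.1798 / 2.326 = 0.9371

0.9371


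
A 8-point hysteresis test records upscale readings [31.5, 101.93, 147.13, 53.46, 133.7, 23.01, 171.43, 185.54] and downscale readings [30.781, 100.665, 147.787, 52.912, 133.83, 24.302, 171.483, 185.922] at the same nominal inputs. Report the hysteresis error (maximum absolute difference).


|31.5 - 30.781| = 0.7190
|101.93 - 100.665| = 1.2650
|147.13 - 147.787| = 0.6570
|53.46 - 52.912| = 0.5480
|133.7 - 133.83| = 0.1300
|23.01 - 24.302| = 1.2920
|171.43 - 171.483| = 0.0530
|185.54 - 185.922| = 0.3820
hysteresis = max(diffs) = 1.2920

1.2920


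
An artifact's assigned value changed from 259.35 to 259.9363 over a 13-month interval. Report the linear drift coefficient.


rate = (v2 - v1) / months
= (259.9363 - 259.35) / 13
= 0.5863 / 13
= 0.0451

0.0451


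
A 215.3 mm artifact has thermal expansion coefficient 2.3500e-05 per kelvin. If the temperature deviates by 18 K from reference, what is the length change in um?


dL = L * alpha * dT
= 215.3 * 2.3500e-05 * 18
= 0.0910719 mm
dL_um = 0.0910719 * 1000 = 91.0719 um

91.0719


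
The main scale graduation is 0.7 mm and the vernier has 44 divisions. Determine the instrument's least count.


LC = MSD / n_div
= 0.7 / 44
= 0.0159

0.0159


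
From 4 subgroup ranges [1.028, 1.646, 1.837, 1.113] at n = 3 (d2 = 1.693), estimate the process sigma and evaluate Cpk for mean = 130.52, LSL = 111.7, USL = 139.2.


R_bar = (1.028 + 1.646 + 1.837 + 1.113) / 4 = 1.406
sigma = R_bar / d2 = 1.406 / 1.693 = 0.83047844
Cp = (USL - LSL)/(6*sigma) = (139.2 - 111.7)/(6*0.83047844) = 5.5189
Cpu = (139.2 - 130.52)/(3*0.83047844) = 3.4839
Cpl = (130.52 - 111.7)/(3*0.83047844) = 7.5539
Cpk = min(Cpu, Cpl) = 3.4839

3.4839


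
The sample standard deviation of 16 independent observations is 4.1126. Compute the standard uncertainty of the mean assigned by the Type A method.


u_A = s / sqrt(n)
u_A = 4.1126 / sqrt(16)
u_A = 4.1126 / 4
u_A = 1.0281

1.0281


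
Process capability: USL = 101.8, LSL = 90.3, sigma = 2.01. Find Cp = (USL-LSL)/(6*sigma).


Cp = (USL - LSL) / (6 * sigma)
= (101.8 - 90.3) / (6 * 2.01)
= 11.5000 / 12.0600
= 0.9536

0.9536


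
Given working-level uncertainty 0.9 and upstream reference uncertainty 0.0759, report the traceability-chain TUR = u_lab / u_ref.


TUR = u_lab / u_ref
= 0.9 / 0.0759
= 11.8577

11.8577


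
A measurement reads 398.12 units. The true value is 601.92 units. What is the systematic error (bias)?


Systematic error = measured - true
= 398.12 - 601.92
= -203.8000

-203.8000


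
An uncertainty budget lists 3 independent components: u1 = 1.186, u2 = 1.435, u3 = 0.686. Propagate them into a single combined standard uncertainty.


uc = sqrt(1.186^2 + 1.435^2 + 0.686^2)
uc = sqrt(3.936417)
uc = 1.9840

1.9840


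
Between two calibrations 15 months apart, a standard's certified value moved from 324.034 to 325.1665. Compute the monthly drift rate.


rate = (v2 - v1) / months
= (325.1665 - 324.034) / 15
= 1.1325 / 15
= 0.0755

0.0755


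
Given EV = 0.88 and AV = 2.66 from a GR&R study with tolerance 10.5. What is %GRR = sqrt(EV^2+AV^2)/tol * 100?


GRR = sqrt(EV^2 + AV^2) = sqrt(0.88^2 + 2.66^2) = 2.8017851
%GRR = GRR / tol * 100 = 2.8017851 / 10.5 * 100
%GRR = 26.6837

26.6837


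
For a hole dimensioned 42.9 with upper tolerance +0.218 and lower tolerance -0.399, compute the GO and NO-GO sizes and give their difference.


GO = nominal - lower_tol (smallest hole = maximum material condition)
GO = 42.9 - 0.399 = 42.501
NO-GO = nominal + upper_tol (largest hole = least material condition)
NO-GO = 42.9 + 0.218 = 43.118
spread = NO-GO - GO = 43.118 - 42.501 = 0.6170

0.6170


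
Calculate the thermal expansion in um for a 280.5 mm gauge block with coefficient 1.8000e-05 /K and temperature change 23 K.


dL = L * alpha * dT
= 280.5 * 1.8000e-05 * 23
= 0.1161270 mm
dL_um = 0.1161270 * 1000 = 116.1270 um

116.1270


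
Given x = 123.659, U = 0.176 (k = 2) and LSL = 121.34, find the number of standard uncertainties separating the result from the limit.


u = U / k = 0.176 / 2 = 0.088
margin = |LSL - x| = |121.34 - 123.659| = 2.319
z = margin / u = 2.319 / 0.088
z = 26.3523

26.3523


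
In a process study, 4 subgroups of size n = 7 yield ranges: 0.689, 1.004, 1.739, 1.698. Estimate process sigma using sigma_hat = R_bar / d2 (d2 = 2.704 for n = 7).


R_bar = (0.689 + 1.004 + 1.739 + 1.698) / 4
R_bar = 5.13 / 4 = 1.2825
sigma_hat = R_bar / d2 = 1.2825 / 2.704 = 0.4743

0.4743


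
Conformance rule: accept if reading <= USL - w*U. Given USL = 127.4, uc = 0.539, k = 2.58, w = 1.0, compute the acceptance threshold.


U = k * uc = 2.58 * 0.539 = 1.39062
guard band g = w * U = 1.0 * 1.39062 = 1.39062
AL = USL - g = 127.4 - 1.39062
AL = 126.0094

126.0094


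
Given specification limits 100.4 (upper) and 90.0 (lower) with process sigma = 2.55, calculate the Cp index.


Cp = (USL - LSL) / (6 * sigma)
= (100.4 - 90.0) / (6 * 2.55)
= 10.4000 / 15.3000
= 0.6797

0.6797


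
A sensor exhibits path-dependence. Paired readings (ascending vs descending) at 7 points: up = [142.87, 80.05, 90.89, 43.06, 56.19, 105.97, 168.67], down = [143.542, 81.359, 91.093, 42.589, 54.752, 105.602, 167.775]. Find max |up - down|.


|142.87 - 143.542| = 0.6720
|80.05 - 81.359| = 1.3090
|90.89 - 91.093| = 0.2030
|43.06 - 42.589| = 0.4710
|56.19 - 54.752| = 1.4380
|105.97 - 105.602| = 0.3680
|168.67 - 167.775| = 0.8950
hysteresis = max(diffs) = 1.4380

1.4380


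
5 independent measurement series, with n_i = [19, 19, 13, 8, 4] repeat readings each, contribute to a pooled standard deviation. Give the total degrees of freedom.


nu = sum_i (n_i - 1)
nu = ((19 - 1) + (19 - 1) + (13 - 1) + (8 - 1) + (4 - 1))
nu = 18 + 18 + 12 + 7 + 3
nu = 58

58


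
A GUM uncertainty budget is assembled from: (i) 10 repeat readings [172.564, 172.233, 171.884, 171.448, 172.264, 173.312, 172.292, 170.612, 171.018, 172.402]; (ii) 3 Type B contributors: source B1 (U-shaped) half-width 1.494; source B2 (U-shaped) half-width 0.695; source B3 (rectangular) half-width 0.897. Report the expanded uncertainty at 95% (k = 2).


mean = (172.564 + 172.233 + 171.884 + 171.448 + 172.264 + 173.312 + 172.292 + 170.612 + 171.018 + 172.402) / 10 = 172.0029
s = sqrt(sum((x - mean)^2)/(n-1)) = 0.79016432
u_A = s / sqrt(n) = 0.79016432 / sqrt(10) = 0.2498719
u_B1 = 1.494 / sqrt(2) = 1.0564175
u_B2 = 0.695 / sqrt(2) = 0.49143921
u_B3 = 0.897 / sqrt(3) = 0.51788319
uc = sqrt(0.2498719^2 + 1.0564175^2 + 0.49143921^2 + 0.51788319^2) = 1.2992957
U = k * uc = 2 * 1.2992957
U = 2.5986

2.5986


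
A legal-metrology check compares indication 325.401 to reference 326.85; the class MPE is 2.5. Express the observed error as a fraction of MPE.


e = indication - reference = 325.401 - 326.85 = -1.4490
|e| = 1.4490
ratio = |e| / MPE = 1.4490 / 2.5
ratio = 0.5796

0.5796


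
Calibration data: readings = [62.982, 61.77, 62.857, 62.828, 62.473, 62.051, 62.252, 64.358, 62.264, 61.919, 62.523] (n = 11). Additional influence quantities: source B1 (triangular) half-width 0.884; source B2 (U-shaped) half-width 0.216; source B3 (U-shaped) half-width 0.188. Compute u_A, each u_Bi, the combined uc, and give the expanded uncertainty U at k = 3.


mean = (62.982 + 61.77 + 62.857 + 62.828 + 62.473 + 62.051 + 62.252 + 64.358 + 62.264 + 61.919 + 62.523) / 11 = 62.57063636
s = sqrt(sum((x - mean)^2)/(n-1)) = 0.71099624
u_A = s / sqrt(n) = 0.71099624 / sqrt(11) = 0.21437343
u_B1 = 0.884 / sqrt(6) = 0.36089149
u_B2 = 0.216 / sqrt(2) = 0.15273506
u_B3 = 0.188 / sqrt(2) = 0.13293607
uc = sqrt(0.21437343^2 + 0.36089149^2 + 0.15273506^2 + 0.13293607^2) = 0.46604574
U = k * uc = 3 * 0.46604574
U = 1.3981

1.3981


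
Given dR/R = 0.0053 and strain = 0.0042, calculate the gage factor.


GF = (dR/R) / epsilon
= 0.0053 / 0.0042
= 1.2619

1.2619


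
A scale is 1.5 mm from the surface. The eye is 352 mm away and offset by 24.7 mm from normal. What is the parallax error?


error = h * offset / d
= 1.5 * 24.7 / 352
= 0.1053

0.1053


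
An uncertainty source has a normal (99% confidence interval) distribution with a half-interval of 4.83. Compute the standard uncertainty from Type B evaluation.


u_B = half_width / 2.576
u_B = 4.83 / 2.576
u_B = 1.8750

1.8750


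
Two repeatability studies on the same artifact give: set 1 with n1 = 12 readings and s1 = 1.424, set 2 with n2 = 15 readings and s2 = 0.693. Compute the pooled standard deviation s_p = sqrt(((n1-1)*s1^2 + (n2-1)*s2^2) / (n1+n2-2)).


s_p = sqrt(((n1-1)*s1^2 + (n2-1)*s2^2) / (n1+n2-2))
numerator = (12-1)*1.424^2 + (15-1)*0.693^2 = 22.305536 + 6.723486 = 29.029022
denominator = 12 + 15 - 2 = 25
s_p^2 = 29.029022 / 25 = 1.1611609
s_p = sqrt(1.1611609) = 1.0776

1.0776


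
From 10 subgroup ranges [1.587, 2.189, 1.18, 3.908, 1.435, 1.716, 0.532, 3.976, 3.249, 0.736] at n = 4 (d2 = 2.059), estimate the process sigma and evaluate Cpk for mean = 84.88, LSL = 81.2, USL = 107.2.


R_bar = (1.587 + 2.189 + 1.18 + 3.908 + 1.435 + 1.716 + 0.532 + 3.976 + 3.249 + 0.736) / 10 = 2.0508
sigma = R_bar / d2 = 2.0508 / 2.059 = 0.99601748
Cp = (USL - LSL)/(6*sigma) = (107.2 - 81.2)/(6*0.99601748) = 4.3507
Cpu = (107.2 - 84.88)/(3*0.99601748) = 7.4697
Cpl = (84.88 - 81.2)/(3*0.99601748) = 1.2316
Cpk = min(Cpu, Cpl) = 1.2316

1.2316


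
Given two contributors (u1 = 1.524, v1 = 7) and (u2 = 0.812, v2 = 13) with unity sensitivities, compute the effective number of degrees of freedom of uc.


uc = sqrt(u1^2 + u2^2) = sqrt(1.524^2 + 0.812^2) = 1.7268237
v_eff = uc^4 / (u1^4/v1 + u2^4/v2)
= 1.7268237^4 / (1.524^4/7 + 0.812^4/13)
= 8.8918474 / 0.80406387
v_eff = 11.0586

11.0586


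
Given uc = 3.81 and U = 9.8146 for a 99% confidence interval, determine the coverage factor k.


k = U / uc
k = 9.8146 / 3.81
k = 2.576

2.576


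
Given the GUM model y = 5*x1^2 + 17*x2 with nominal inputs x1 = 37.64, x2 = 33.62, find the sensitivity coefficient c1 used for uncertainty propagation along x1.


y = 5*x1^2 + 17*x2
dy/dx1 = 2*5*x1
Evaluate at x1 = 37.64: c1 = 10 * 37.64
c1 = 376.4000

376.4000


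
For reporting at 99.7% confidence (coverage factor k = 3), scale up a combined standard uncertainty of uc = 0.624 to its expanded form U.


U = k * uc
U = 3 * 0.624
U = 1.8720

1.8720


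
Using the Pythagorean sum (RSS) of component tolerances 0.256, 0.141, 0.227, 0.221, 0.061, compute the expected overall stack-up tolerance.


RSS = sqrt(0.256^2 + 0.141^2 + 0.227^2 + 0.221^2 + 0.061^2)
= sqrt(0.189508)
= 0.4353

0.4353


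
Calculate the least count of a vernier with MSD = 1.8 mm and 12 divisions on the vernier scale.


LC = MSD / n_div
= 1.8 / 12
= 0.1500

0.1500


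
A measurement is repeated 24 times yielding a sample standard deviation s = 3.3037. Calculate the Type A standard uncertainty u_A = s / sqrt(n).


u_A = s / sqrt(n)
u_A = 3.3037 / sqrt(24)
u_A = 3.3037 / 4.8989795
u_A = 0.6744

0.6744


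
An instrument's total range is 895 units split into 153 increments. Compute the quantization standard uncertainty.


resolution = range / divisions
resolution = 895 / 153 = 5.8496732
u_res = resolution / (2*sqrt(3))
u_res = 5.8496732 / 3.4641016
u_res = 1.6887

1.6887


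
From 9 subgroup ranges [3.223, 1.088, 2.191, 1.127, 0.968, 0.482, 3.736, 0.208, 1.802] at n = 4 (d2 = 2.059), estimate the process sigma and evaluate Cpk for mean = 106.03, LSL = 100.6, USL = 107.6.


R_bar = (3.223 + 1.088 + 2.191 + 1.127 + 0.968 + 0.482 + 3.736 + 0.208 + 1.802) / 9 = 1.6472222
sigma = R_bar / d2 = 1.6472222 / 2.059 = 0.80001078
Cp = (USL - LSL)/(6*sigma) = (107.6 - 100.6)/(6*0.80001078) = 1.4583
Cpu = (107.6 - 106.03)/(3*0.80001078) = 0.6542
Cpl = (106.03 - 100.6)/(3*0.80001078) = 2.2625
Cpk = min(Cpu, Cpl) = 0.6542

0.6542


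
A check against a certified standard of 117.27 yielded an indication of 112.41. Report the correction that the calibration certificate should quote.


Correction = standard - reading
= 117.27 - 112.41
= 4.8600

4.8600


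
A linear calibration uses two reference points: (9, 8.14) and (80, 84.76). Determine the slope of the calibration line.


slope = (y2 - y1) / (x2 - x1)
= (84.76 - 8.14) / (80 - 9)
= 76.6200 / 71
= 1.0792

1.0792


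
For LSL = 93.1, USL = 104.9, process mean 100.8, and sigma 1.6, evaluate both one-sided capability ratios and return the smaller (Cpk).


Cpu = (USL - mean) / (3*sigma) = (104.9 - 100.8) / (3*1.6) = 0.8542
Cpl = (mean - LSL) / (3*sigma) = (100.8 - 93.1) / (3*1.6) = 1.6042
Cpk = min(Cpu, Cpl) = 0.8542

0.8542


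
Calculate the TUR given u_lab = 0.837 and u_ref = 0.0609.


TUR = u_lab / u_ref
= 0.837 / 0.0609
= 13.7438

13.7438


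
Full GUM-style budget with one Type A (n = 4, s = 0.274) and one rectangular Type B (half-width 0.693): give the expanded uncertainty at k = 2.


u_A = s / sqrt(n) = 0.274 / sqrt(4) = 0.137
u_B = half_width / sqrt(3) = 0.693 / sqrt(3) = 0.40010374
uc = sqrt(u_A^2 + u_B^2) = sqrt(0.137^2 + 0.40010374^2) = 0.42290898
U = k * uc = 2 * 0.42290898
U = 0.8458

0.8458


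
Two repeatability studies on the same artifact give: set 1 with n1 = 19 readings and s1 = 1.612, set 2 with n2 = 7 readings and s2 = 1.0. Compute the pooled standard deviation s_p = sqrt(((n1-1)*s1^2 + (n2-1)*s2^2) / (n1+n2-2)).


s_p = sqrt(((n1-1)*s1^2 + (n2-1)*s2^2) / (n1+n2-2))
numerator = (19-1)*1.612^2 + (7-1)*1.0^2 = 46.773792 + 6 = 52.773792
denominator = 19 + 7 - 2 = 24
s_p^2 = 52.773792 / 24 = 2.198908
s_p = sqrt(2.198908) = 1.4829

1.4829


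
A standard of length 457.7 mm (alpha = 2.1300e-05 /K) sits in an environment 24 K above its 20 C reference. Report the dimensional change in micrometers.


dL = L * alpha * dT
= 457.7 * 2.1300e-05 * 24
= 0.2339762 mm
dL_um = 0.2339762 * 1000 = 233.9762 um

233.9762


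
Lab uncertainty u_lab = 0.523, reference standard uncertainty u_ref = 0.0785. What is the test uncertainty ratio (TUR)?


TUR = u_lab / u_ref
= 0.523 / 0.0785
= 6.6624

6.6624


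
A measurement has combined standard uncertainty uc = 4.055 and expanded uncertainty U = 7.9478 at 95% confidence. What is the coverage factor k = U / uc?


k = U / uc
k = 7.9478 / 4.055
k = 1.96

1.96


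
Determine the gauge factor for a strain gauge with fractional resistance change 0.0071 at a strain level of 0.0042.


GF = (dR/R) / epsilon
= 0.0071 / 0.0042
= 1.6905

1.6905


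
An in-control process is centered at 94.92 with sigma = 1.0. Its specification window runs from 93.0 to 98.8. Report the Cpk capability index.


Cpu = (USL - mean) / (3*sigma) = (98.8 - 94.92) / (3*1.0) = 1.2933
Cpl = (mean - LSL) / (3*sigma) = (94.92 - 93.0) / (3*1.0) = 0.6400
Cpk = min(Cpu, Cpl) = 0.6400

0.6400


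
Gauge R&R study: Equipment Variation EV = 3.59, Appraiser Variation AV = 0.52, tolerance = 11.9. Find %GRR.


GRR = sqrt(EV^2 + AV^2) = sqrt(3.59^2 + 0.52^2) = 3.6274647
%GRR = GRR / tol * 100 = 3.6274647 / 11.9 * 100
%GRR = 30.4829

30.4829


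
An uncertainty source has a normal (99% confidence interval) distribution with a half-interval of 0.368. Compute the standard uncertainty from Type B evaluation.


u_B = half_width / 2.576
u_B = 0.368 / 2.576
u_B = 0.1429

0.1429


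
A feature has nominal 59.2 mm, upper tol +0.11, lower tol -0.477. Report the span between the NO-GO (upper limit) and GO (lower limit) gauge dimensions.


GO = nominal - lower_tol (smallest hole = maximum material condition)
GO = 59.2 - 0.477 = 58.723
NO-GO = nominal + upper_tol (largest hole = least material condition)
NO-GO = 59.2 + 0.11 = 59.31
spread = NO-GO - GO = 59.31 - 58.723 = 0.5870

0.5870


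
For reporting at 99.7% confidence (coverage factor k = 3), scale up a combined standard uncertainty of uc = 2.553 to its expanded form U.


U = k * uc
U = 3 * 2.553
U = 7.6590

7.6590


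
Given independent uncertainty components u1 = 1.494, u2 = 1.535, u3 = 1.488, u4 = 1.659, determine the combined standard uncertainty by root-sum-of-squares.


uc = sqrt(1.494^2 + 1.535^2 + 1.488^2 + 1.659^2)
uc = sqrt(9.554686)
uc = 3.0911

3.0911


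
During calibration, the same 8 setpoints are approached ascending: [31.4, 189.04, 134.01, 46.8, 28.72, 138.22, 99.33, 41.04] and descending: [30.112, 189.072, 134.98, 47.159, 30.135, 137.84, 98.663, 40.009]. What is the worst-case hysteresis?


|31.4 - 30.112| = 1.2880
|189.04 - 189.072| = 0.0320
|134.01 - 134.98| = 0.9700
|46.8 - 47.159| = 0.3590
|28.72 - 30.135| = 1.4150
|138.22 - 137.84| = 0.3800
|99.33 - 98.663| = 0.6670
|41.04 - 40.009| = 1.0310
hysteresis = max(diffs) = 1.4150

1.4150


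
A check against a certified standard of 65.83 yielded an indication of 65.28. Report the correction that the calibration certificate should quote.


Correction = standard - reading
= 65.83 - 65.28
= 0.5500

0.5500


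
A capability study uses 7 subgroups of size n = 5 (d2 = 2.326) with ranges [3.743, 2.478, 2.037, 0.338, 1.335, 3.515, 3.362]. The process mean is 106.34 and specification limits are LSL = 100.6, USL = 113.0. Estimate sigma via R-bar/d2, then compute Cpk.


R_bar = (3.743 + 2.478 + 2.037 + 0.338 + 1.335 + 3.515 + 3.362) / 7 = 2.4011429
sigma = R_bar / d2 = 2.4011429 / 2.326 = 1.0323056
Cp = (USL - LSL)/(6*sigma) = (113.0 - 100.6)/(6*1.0323056) = 2.0020
Cpu = (113.0 - 106.34)/(3*1.0323056) = 2.1505
Cpl = (106.34 - 100.6)/(3*1.0323056) = 1.8535
Cpk = min(Cpu, Cpl) = 1.8535

1.8535


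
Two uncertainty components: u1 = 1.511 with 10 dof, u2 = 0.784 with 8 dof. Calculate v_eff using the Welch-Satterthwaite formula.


uc = sqrt(u1^2 + u2^2) = sqrt(1.511^2 + 0.784^2) = 1.7022858
v_eff = uc^4 / (u1^4/v1 + u2^4/v2)
= 1.7022858^4 / (1.511^4/10 + 0.784^4/8)
= 8.3971112 / 0.5684894
v_eff = 14.7709

14.7709


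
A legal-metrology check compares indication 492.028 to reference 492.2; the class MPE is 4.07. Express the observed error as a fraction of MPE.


e = indication - reference = 492.028 - 492.2 = -0.1720
|e| = 0.1720
ratio = |e| / MPE = 0.1720 / 4.07
ratio = 0.0423

0.0423


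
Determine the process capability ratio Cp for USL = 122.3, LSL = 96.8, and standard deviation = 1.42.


Cp = (USL - LSL) / (6 * sigma)
= (122.3 - 96.8) / (6 * 1.42)
= 25.5000 / 8.5200
= 2.9930

2.9930


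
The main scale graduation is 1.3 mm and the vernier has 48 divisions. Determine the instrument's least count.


LC = MSD / n_div
= 1.3 / 48
= 0.0271

0.0271


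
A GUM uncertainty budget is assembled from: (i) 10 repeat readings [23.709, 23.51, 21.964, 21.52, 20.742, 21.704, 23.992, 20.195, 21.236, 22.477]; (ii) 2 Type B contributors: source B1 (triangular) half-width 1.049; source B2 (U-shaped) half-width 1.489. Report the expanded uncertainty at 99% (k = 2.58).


mean = (23.709 + 23.51 + 21.964 + 21.52 + 20.742 + 21.704 + 23.992 + 20.195 + 21.236 + 22.477) / 10 = 22.1049
s = sqrt(sum((x - mean)^2)/(n-1)) = 1.2922818
u_A = s / sqrt(n) = 1.2922818 / sqrt(10) = 0.40865539
u_B1 = 1.049 / sqrt(6) = 0.42825246
u_B2 = 1.489 / sqrt(2) = 1.052882
uc = sqrt(0.40865539^2 + 0.42825246^2 + 1.052882^2) = 1.2078741
U = k * uc = 2.58 * 1.2078741
U = 3.1163

3.1163


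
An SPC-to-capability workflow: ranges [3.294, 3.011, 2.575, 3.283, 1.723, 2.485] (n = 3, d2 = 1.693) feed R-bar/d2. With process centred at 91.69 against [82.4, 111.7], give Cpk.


R_bar = (3.294 + 3.011 + 2.575 + 3.283 + 1.723 + 2.485) / 6 = 2.7285
sigma = R_bar / d2 = 2.7285 / 1.693 = 1.6116361
Cp = (USL - LSL)/(6*sigma) = (111.7 - 82.4)/(6*1.6116361) = 3.0300
Cpu = (111.7 - 91.69)/(3*1.6116361) = 4.1387
Cpl = (91.69 - 82.4)/(3*1.6116361) = 1.9214
Cpk = min(Cpu, Cpl) = 1.9214

1.9214


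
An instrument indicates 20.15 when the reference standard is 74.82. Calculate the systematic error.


Systematic error = measured - true
= 20.15 - 74.82
= -54.6700

-54.6700


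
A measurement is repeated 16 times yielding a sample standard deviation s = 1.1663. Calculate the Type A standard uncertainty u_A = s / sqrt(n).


u_A = s / sqrt(n)
u_A = 1.1663 / sqrt(16)
u_A = 1.1663 / 4
u_A = 0.2916

0.2916


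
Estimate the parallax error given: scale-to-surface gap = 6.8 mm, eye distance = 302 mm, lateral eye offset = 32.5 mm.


error = h * offset / d
= 6.8 * 32.5 / 302
= 0.7318

0.7318


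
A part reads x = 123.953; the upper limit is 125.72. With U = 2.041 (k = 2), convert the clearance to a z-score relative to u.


u = U / k = 2.041 / 2 = 1.0205
margin = |USL - x| = |125.72 - 123.953| = 1.767
z = margin / u = 1.767 / 1.0205
z = 1.7315

1.7315


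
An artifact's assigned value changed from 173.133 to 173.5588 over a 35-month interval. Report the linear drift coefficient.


rate = (v2 - v1) / months
= (173.5588 - 173.133) / 35
= 0.4258 / 35
= 0.0122

0.0122


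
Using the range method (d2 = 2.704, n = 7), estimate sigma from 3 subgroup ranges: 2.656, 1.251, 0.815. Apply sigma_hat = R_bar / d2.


R_bar = (2.656 + 1.251 + 0.815) / 3
R_bar = 4.722 / 3 = 1.574
sigma_hat = R_bar / d2 = 1.574 / 2.704 = 0.5821

0.5821


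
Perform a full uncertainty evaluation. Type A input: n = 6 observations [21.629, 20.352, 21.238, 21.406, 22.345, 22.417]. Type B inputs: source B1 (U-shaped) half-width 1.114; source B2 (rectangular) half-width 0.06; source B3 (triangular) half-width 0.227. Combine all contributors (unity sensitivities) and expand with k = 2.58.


mean = (21.629 + 20.352 + 21.238 + 21.406 + 22.345 + 22.417) / 6 = 21.5645
s = sqrt(sum((x - mean)^2)/(n-1)) = 0.76706942
u_A = s / sqrt(n) = 0.76706942 / sqrt(6) = 0.31315478
u_B1 = 1.114 / sqrt(2) = 0.78771695
u_B2 = 0.06 / sqrt(3) = 0.034641016
u_B3 = 0.227 / sqrt(6) = 0.092672362
uc = sqrt(0.31315478^2 + 0.78771695^2 + 0.034641016^2 + 0.092672362^2) = 0.85343546
U = k * uc = 2.58 * 0.85343546
U = 2.2019

2.2019


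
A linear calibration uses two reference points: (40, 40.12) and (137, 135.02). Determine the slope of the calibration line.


slope = (y2 - y1) / (x2 - x1)
= (135.02 - 40.12) / (137 - 40)
= 94.9000 / 97
= 0.9784

0.9784


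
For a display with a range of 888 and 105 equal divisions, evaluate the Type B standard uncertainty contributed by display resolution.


resolution = range / divisions
resolution = 888 / 105 = 8.4571429
u_res = resolution / (2*sqrt(3))
u_res = 8.4571429 / 3.4641016
u_res = 2.4414

2.4414


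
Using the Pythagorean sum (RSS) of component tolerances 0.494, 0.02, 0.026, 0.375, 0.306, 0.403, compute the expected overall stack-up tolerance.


RSS = sqrt(0.494^2 + 0.02^2 + 0.026^2 + 0.375^2 + 0.306^2 + 0.403^2)
= sqrt(0.641782)
= 0.8011

0.8011


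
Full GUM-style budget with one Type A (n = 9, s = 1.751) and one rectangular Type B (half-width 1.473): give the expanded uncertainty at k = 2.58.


u_A = s / sqrt(n) = 1.751 / sqrt(9) = 0.58366667
u_B = half_width / sqrt(3) = 1.473 / sqrt(3) = 0.85043695
uc = sqrt(u_A^2 + u_B^2) = sqrt(0.58366667^2 + 0.85043695^2) = 1.03146
U = k * uc = 2.58 * 1.03146
U = 2.6612

2.6612


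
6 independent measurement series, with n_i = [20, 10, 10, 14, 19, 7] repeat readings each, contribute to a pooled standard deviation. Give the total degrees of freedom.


nu = sum_i (n_i - 1)
nu = ((20 - 1) + (10 - 1) + (10 - 1) + (14 - 1) + (19 - 1) + (7 - 1))
nu = 19 + 9 + 9 + 13 + 18 + 6
nu = 74

74


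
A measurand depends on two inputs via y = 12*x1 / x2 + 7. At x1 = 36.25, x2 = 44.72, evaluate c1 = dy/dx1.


y = 12*x1 / x2 + 7
dy/dx1 = 12/x2
Evaluate at x2 = 44.72: c1 = 12 / 44.72
c1 = 0.2683

0.2683


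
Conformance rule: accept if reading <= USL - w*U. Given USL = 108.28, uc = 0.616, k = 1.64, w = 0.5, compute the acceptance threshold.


U = k * uc = 1.64 * 0.616 = 1.01024
guard band g = w * U = 0.5 * 1.01024 = 0.50512
AL = USL - g = 108.28 - 0.50512
AL = 107.7749

107.7749


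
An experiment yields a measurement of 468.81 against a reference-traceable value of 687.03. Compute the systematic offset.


Systematic error = measured - true
= 468.81 - 687.03
= -218.2200

-218.2200


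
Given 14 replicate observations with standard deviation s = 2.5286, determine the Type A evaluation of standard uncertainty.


u_A = s / sqrt(n)
u_A = 2.5286 / sqrt(14)
u_A = 2.5286 / 3.7416574
u_A = 0.6758

0.6758


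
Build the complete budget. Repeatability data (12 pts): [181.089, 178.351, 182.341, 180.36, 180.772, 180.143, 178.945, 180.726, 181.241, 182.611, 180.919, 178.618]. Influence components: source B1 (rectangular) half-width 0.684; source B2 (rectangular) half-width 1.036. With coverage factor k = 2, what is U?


mean = (181.089 + 178.351 + 182.341 + 180.36 + 180.772 + 180.143 + 178.945 + 180.726 + 181.241 + 182.611 + 180.919 + 178.618) / 12 = 180.5096667
s = sqrt(sum((x - mean)^2)/(n-1)) = 1.3404986
u_A = s / sqrt(n) = 1.3404986 / sqrt(12) = 0.38696861
u_B1 = 0.684 / sqrt(3) = 0.39490758
u_B2 = 1.036 / sqrt(3) = 0.59813488
uc = sqrt(0.38696861^2 + 0.39490758^2 + 0.59813488^2) = 0.81453179
U = k * uc = 2 * 0.81453179
U = 1.6291

1.6291


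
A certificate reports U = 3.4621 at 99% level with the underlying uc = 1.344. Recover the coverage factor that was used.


k = U / uc
k = 3.4621 / 1.344
k = 2.576

2.576


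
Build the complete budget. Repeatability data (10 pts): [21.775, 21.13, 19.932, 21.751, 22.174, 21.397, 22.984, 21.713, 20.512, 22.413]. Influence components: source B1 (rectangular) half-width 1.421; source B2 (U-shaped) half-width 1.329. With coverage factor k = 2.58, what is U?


mean = (21.775 + 21.13 + 19.932 + 21.751 + 22.174 + 21.397 + 22.984 + 21.713 + 20.512 + 22.413) / 10 = 21.5781
s = sqrt(sum((x - mean)^2)/(n-1)) = 0.89413999
u_A = s / sqrt(n) = 0.89413999 / sqrt(10) = 0.28275189
u_B1 = 1.421 / sqrt(3) = 0.82041473
u_B2 = 1.329 / sqrt(2) = 0.93974491
uc = sqrt(0.28275189^2 + 0.82041473^2 + 0.93974491^2) = 1.2791206
U = k * uc = 2.58 * 1.2791206
U = 3.3001

3.3001


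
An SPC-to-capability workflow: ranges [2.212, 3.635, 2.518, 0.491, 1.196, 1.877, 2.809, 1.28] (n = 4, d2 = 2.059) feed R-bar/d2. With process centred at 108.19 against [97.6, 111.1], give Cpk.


R_bar = (2.212 + 3.635 + 2.518 + 0.491 + 1.196 + 1.877 + 2.809 + 1.28) / 8 = 2.00225
sigma = R_bar / d2 = 2.00225 / 2.059 = 0.97243808
Cp = (USL - LSL)/(6*sigma) = (111.1 - 97.6)/(6*0.97243808) = 2.3138
Cpu = (111.1 - 108.19)/(3*0.97243808) = 0.9975
Cpl = (108.19 - 97.6)/(3*0.97243808) = 3.6301
Cpk = min(Cpu, Cpl) = 0.9975

0.9975


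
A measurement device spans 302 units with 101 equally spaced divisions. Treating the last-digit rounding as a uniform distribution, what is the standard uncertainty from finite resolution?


resolution = range / divisions
resolution = 302 / 101 = 2.990099
u_res = resolution / (2*sqrt(3))
u_res = 2.990099 / 3.4641016
u_res = 0.8632

0.8632


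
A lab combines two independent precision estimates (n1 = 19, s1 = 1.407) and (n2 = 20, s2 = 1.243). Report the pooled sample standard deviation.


s_p = sqrt(((n1-1)*s1^2 + (n2-1)*s2^2) / (n1+n2-2))
numerator = (19-1)*1.407^2 + (20-1)*1.243^2 = 35.633682 + 29.355931 = 64.989613
denominator = 19 + 20 - 2 = 37
s_p^2 = 64.989613 / 37 = 1.756476
s_p = sqrt(1.756476) = 1.3253

1.3253


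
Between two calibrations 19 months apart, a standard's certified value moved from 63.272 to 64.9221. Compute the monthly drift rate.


rate = (v2 - v1) / months
= (64.9221 - 63.272) / 19
= 1.6501 / 19
= 0.0868

0.0868


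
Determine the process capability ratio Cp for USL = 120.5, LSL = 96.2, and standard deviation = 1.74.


Cp = (USL - LSL) / (6 * sigma)
= (120.5 - 96.2) / (6 * 1.74)
= 24.3000 / 10.4400
= 2.3276

2.3276


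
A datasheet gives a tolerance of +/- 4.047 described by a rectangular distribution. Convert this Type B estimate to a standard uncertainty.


u_B = half_width / sqrt(3)
u_B = 4.047 / 1.7320508
u_B = 2.3365

2.3365


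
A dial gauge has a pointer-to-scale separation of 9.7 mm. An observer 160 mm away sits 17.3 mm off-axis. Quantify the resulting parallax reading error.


error = h * offset / d
= 9.7 * 17.3 / 160
= 1.0488

1.0488


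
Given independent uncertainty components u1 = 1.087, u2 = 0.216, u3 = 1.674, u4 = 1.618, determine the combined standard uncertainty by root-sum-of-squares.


uc = sqrt(1.087^2 + 0.216^2 + 1.674^2 + 1.618^2)
uc = sqrt(6.648425)
uc = 2.5785

2.5785
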